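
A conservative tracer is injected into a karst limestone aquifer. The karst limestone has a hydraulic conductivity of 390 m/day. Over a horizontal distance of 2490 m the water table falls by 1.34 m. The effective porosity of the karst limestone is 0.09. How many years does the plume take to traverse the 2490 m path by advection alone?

Hydraulic gradient i = Δh / L = 1.34 / 2490 = 0.0005382.
Darcy flux q = K · i = 390.0 × 0.0005382 = 0.2099 m/day.
Seepage velocity v = q / n_e = 0.2099 / 0.09 = 2.332 m/day.
Travel time t = L / v = 2490 / 2.332 = 1068 days = 2.923 years.

2.92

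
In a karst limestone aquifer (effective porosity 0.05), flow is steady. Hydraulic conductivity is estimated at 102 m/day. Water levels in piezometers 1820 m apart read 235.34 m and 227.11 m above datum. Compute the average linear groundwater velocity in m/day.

9.22

Hydraulic gradient i = (235.34 − 227.11) / 1820 = 8.23 / 1820 = 0.004522.
Darcy flux q = K · i = 102.0 × 0.004522 = 0.4612 m/day.
Seepage velocity v = q / n_e = 0.4612 / 0.05 = 9.225 m/day.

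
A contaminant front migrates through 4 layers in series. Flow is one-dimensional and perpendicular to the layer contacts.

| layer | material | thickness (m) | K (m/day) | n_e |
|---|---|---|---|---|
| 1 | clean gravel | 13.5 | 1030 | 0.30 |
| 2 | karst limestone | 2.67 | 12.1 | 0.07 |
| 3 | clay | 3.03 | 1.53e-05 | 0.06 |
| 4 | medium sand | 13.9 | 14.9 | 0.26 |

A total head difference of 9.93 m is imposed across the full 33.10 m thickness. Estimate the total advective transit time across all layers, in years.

439

With flow normal to the layers, continuity requires the same specific discharge q through every layer.
Σ(b_i/K_i) = 13.5/1030 + 2.67/12.1 + 3.03/1.53e-05 + 13.9/14.9 = 1.980e+05 d.
q = Δh / Σ(b_i/K_i) = 9.93 / 1.980e+05 = 5.014e-05 m/day.
In each layer the seepage velocity is v_i = q/n_i, so the layer transit time is t_i = b_i·n_i / q:
  layer 1 (clean gravel): t_1 = 13.5 × 0.30 / 5.014e-05 = 80772 d
  layer 2 (karst limestone): t_2 = 2.67 × 0.07 / 5.014e-05 = 3727 d
  layer 3 (clay): t_3 = 3.03 × 0.06 / 5.014e-05 = 3626 d
  layer 4 (medium sand): t_4 = 13.9 × 0.26 / 5.014e-05 = 72076 d
Total t = Σ t_i = 1.602e+05 days = 438.6 years.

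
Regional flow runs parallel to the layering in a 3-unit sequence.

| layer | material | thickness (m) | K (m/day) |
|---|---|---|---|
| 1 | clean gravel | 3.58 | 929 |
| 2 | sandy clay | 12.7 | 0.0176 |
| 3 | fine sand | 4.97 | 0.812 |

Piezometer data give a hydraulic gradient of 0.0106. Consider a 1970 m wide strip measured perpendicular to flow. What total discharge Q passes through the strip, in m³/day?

Flow is parallel to layering, so each bed carries its own Darcy discharge and the transmissivities add.
Σ(K_i·b_i) = 929×3.58 + 0.0176×12.7 + 0.812×4.97 = 3330 m²/day.
Hydraulic gradient i = 0.0106.
Q = Σ(K_i·b_i) · W · i = 3330 × 1970 × 0.01060 = 69539 m³/day.

69500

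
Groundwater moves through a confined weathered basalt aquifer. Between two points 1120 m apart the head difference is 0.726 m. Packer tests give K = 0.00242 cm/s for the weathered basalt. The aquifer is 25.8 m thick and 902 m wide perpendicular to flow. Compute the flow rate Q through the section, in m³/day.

Convert K: 0.00242 cm/s × 864 = 2.091 m/day.
Cross-sectional area A = 902 × 25.8 = 23272 m².
Hydraulic gradient i = Δh / L = 0.726 / 1120 = 0.0006482.
Darcy's law: Q = K · A · i = 2.091 × 23272 × 0.0006482 = 31.54 m³/day.

31.5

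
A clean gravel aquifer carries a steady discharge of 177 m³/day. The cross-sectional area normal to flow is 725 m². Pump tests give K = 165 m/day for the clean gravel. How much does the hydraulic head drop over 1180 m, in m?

1.75

From Q = K·A·i, i = Q / (K·A) = 177 / (165.0 × 725.0) = 0.001480.
Head loss Δh = i · L = 0.001480 × 1180 = 1.746 m.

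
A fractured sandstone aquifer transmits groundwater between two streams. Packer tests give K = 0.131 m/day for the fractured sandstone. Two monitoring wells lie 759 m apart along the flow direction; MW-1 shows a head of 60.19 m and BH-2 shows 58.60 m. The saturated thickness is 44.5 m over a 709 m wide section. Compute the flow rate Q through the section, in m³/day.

8.66

Cross-sectional area A = 709 × 44.5 = 31550 m².
Hydraulic gradient i = (60.19 − 58.60) / 759 = 1.59 / 759 = 0.002095.
Darcy's law: Q = K · A · i = 0.1310 × 31550 × 0.002095 = 8.658 m³/day.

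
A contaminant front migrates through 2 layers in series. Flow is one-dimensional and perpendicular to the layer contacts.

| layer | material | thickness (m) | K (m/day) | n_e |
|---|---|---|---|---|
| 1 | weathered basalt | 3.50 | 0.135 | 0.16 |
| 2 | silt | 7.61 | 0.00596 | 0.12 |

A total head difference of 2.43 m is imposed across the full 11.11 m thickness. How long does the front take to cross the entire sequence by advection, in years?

With flow normal to the layers, continuity requires the same specific discharge q through every layer.
Σ(b_i/K_i) = 3.50/0.135 + 7.61/0.00596 = 1303 d.
q = Δh / Σ(b_i/K_i) = 2.43 / 1303 = 0.001865 m/day.
In each layer the seepage velocity is v_i = q/n_i, so the layer transit time is t_i = b_i·n_i / q:
  layer 1 (weathered basalt): t_1 = 3.50 × 0.16 / 0.001865 = 300.2 d
  layer 2 (silt): t_2 = 7.61 × 0.12 / 0.001865 = 489.6 d
Total t = Σ t_i = 789.8 days = 2.162 years.

2.16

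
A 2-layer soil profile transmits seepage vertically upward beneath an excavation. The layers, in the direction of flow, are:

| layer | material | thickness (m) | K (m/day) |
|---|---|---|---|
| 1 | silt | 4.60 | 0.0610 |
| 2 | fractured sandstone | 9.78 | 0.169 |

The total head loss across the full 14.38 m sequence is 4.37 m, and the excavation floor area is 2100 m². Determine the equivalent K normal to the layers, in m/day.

Flow is perpendicular to layering, so the layers act in series and the equivalent K is the thickness-weighted harmonic mean.
Total thickness L = 4.60 + 9.78 = 14.38 m.
Σ(b_i/K_i) = 4.60/0.0610 + 9.78/0.169 = 133.3 d.
K_eq = L / Σ(b_i/K_i) = 14.38 / 133.3 = 0.1079 m/day.

0.108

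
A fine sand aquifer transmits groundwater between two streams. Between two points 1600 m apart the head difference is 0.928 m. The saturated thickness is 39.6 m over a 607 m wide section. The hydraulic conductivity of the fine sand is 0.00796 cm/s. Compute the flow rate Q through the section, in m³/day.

95.9

Convert K: 0.00796 cm/s × 864 = 6.877 m/day.
Cross-sectional area A = 607 × 39.6 = 24037 m².
Hydraulic gradient i = Δh / L = 0.928 / 1600 = 0.0005800.
Darcy's law: Q = K · A · i = 6.877 × 24037 × 0.0005800 = 95.88 m³/day.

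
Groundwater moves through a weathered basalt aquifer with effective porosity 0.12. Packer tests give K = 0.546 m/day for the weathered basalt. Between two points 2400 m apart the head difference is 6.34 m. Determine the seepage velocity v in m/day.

Hydraulic gradient i = Δh / L = 6.34 / 2400 = 0.002642.
Darcy flux q = K · i = 0.5460 × 0.002642 = 0.001442 m/day.
Seepage velocity v = q / n_e = 0.001442 / 0.12 = 0.01202 m/day.

0.0120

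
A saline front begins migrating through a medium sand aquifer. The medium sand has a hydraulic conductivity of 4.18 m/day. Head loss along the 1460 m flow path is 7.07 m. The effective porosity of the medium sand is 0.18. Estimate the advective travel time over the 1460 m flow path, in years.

Hydraulic gradient i = Δh / L = 7.07 / 1460 = 0.004842.
Darcy flux q = K · i = 4.180 × 0.004842 = 0.02024 m/day.
Seepage velocity v = q / n_e = 0.02024 / 0.18 = 0.1125 m/day.
Travel time t = L / v = 1460 / 0.1125 = 12983 days = 35.55 years.

35.5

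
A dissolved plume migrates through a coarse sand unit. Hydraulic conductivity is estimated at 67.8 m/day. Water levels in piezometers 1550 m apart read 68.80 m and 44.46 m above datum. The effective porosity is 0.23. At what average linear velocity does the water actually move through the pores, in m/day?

4.63

Hydraulic gradient i = (68.80 − 44.46) / 1550 = 24.34 / 1550 = 0.01570.
Darcy flux q = K · i = 67.80 × 0.01570 = 1.065 m/day.
Seepage velocity v = q / n_e = 1.065 / 0.23 = 4.629 m/day.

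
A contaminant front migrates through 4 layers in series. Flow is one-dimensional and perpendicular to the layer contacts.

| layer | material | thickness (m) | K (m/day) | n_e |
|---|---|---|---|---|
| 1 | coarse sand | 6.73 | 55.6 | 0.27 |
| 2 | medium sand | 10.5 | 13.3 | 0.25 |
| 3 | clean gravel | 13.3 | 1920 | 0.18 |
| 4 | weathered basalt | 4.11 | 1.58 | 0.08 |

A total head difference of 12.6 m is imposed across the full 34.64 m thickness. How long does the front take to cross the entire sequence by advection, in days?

With flow normal to the layers, continuity requires the same specific discharge q through every layer.
Σ(b_i/K_i) = 6.73/55.6 + 10.5/13.3 + 13.3/1920 + 4.11/1.58 = 3.519 d.
q = Δh / Σ(b_i/K_i) = 12.6 / 3.519 = 3.581 m/day.
In each layer the seepage velocity is v_i = q/n_i, so the layer transit time is t_i = b_i·n_i / q:
  layer 1 (coarse sand): t_1 = 6.73 × 0.27 / 3.581 = 0.5074 d
  layer 2 (medium sand): t_2 = 10.5 × 0.25 / 3.581 = 0.7331 d
  layer 3 (clean gravel): t_3 = 13.3 × 0.18 / 3.581 = 0.6686 d
  layer 4 (weathered basalt): t_4 = 4.11 × 0.08 / 3.581 = 0.09182 d
Total t = Σ t_i = 2.001 days.

2.00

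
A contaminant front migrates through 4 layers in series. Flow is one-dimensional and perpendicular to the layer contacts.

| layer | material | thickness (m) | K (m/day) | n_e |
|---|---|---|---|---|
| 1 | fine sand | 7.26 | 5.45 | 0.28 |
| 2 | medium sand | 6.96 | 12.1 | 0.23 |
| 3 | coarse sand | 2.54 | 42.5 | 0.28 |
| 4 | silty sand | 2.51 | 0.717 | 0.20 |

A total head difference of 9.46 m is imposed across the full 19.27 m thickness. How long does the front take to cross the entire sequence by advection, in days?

With flow normal to the layers, continuity requires the same specific discharge q through every layer.
Σ(b_i/K_i) = 7.26/5.45 + 6.96/12.1 + 2.54/42.5 + 2.51/0.717 = 5.468 d.
q = Δh / Σ(b_i/K_i) = 9.46 / 5.468 = 1.730 m/day.
In each layer the seepage velocity is v_i = q/n_i, so the layer transit time is t_i = b_i·n_i / q:
  layer 1 (fine sand): t_1 = 7.26 × 0.28 / 1.730 = 1.175 d
  layer 2 (medium sand): t_2 = 6.96 × 0.23 / 1.730 = 0.9252 d
  layer 3 (coarse sand): t_3 = 2.54 × 0.28 / 1.730 = 0.4111 d
  layer 4 (silty sand): t_4 = 2.51 × 0.20 / 1.730 = 0.2902 d
Total t = Σ t_i = 2.801 days.

2.80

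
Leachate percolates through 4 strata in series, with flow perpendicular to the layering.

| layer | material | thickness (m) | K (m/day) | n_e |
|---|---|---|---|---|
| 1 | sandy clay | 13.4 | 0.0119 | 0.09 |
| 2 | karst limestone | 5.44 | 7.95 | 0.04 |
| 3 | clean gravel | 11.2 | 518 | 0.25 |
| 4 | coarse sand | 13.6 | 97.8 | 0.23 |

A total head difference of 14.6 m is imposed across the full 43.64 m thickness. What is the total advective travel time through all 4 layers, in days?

567

With flow normal to the layers, continuity requires the same specific discharge q through every layer.
Σ(b_i/K_i) = 13.4/0.0119 + 5.44/7.95 + 11.2/518 + 13.6/97.8 = 1127 d.
q = Δh / Σ(b_i/K_i) = 14.6 / 1127 = 0.01296 m/day.
In each layer the seepage velocity is v_i = q/n_i, so the layer transit time is t_i = b_i·n_i / q:
  layer 1 (sandy clay): t_1 = 13.4 × 0.09 / 0.01296 = 93.08 d
  layer 2 (karst limestone): t_2 = 5.44 × 0.04 / 0.01296 = 16.80 d
  layer 3 (clean gravel): t_3 = 11.2 × 0.25 / 0.01296 = 216.1 d
  layer 4 (coarse sand): t_4 = 13.6 × 0.23 / 0.01296 = 241.4 d
Total t = Σ t_i = 567.4 days.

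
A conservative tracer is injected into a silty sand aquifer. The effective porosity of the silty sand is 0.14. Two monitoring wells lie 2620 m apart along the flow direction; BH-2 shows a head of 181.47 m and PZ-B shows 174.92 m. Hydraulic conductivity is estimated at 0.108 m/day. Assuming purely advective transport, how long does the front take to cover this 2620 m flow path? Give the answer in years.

3720

Hydraulic gradient i = (181.47 − 174.92) / 2620 = 6.55 / 2620 = 0.002500.
Darcy flux q = K · i = 0.1080 × 0.002500 = 0.0002700 m/day.
Seepage velocity v = q / n_e = 0.0002700 / 0.14 = 0.001929 m/day.
Travel time t = L / v = 2620 / 0.001929 = 1.359e+06 days = 3719 years.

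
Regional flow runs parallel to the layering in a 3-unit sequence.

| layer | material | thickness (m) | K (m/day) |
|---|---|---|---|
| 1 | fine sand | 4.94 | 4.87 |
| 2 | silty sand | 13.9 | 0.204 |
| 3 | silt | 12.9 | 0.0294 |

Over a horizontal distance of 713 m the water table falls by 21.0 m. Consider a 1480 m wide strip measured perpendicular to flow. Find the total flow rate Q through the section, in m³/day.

1190

Flow is parallel to layering, so each bed carries its own Darcy discharge and the transmissivities add.
Σ(K_i·b_i) = 4.87×4.94 + 0.204×13.9 + 0.0294×12.9 = 27.27 m²/day.
Hydraulic gradient i = Δh / L = 21.0 / 713 = 0.02945.
Q = Σ(K_i·b_i) · W · i = 27.27 × 1480 × 0.02945 = 1189 m³/day.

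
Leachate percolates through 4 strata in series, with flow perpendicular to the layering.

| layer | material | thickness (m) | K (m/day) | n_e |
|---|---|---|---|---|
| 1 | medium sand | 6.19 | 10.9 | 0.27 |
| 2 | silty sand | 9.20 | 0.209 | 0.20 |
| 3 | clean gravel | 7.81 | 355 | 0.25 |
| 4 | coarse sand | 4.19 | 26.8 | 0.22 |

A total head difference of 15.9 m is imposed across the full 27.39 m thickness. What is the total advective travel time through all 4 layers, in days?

18.0

With flow normal to the layers, continuity requires the same specific discharge q through every layer.
Σ(b_i/K_i) = 6.19/10.9 + 9.20/0.209 + 7.81/355 + 4.19/26.8 = 44.77 d.
q = Δh / Σ(b_i/K_i) = 15.9 / 44.77 = 0.3552 m/day.
In each layer the seepage velocity is v_i = q/n_i, so the layer transit time is t_i = b_i·n_i / q:
  layer 1 (medium sand): t_1 = 6.19 × 0.27 / 0.3552 = 4.705 d
  layer 2 (silty sand): t_2 = 9.20 × 0.20 / 0.3552 = 5.180 d
  layer 3 (clean gravel): t_3 = 7.81 × 0.25 / 0.3552 = 5.497 d
  layer 4 (coarse sand): t_4 = 4.19 × 0.22 / 0.3552 = 2.595 d
Total t = Σ t_i = 17.98 days.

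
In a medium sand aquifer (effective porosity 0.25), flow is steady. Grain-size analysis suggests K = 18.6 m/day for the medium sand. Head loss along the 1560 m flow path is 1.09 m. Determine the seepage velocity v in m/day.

0.0520

Hydraulic gradient i = Δh / L = 1.09 / 1560 = 0.0006987.
Darcy flux q = K · i = 18.60 × 0.0006987 = 0.01300 m/day.
Seepage velocity v = q / n_e = 0.01300 / 0.25 = 0.05198 m/day.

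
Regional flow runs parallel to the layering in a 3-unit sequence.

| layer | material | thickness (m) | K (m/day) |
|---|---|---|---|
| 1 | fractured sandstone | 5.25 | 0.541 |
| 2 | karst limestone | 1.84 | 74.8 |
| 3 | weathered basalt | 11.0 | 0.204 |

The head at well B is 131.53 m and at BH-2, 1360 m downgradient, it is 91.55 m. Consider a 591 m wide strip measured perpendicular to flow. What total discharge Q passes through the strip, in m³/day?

Flow is parallel to layering, so each bed carries its own Darcy discharge and the transmissivities add.
Σ(K_i·b_i) = 0.541×5.25 + 74.8×1.84 + 0.204×11.0 = 142.7 m²/day.
Hydraulic gradient i = (131.53 − 91.55) / 1360 = 39.98 / 1360 = 0.02940.
Q = Σ(K_i·b_i) · W · i = 142.7 × 591 × 0.02940 = 2480 m³/day.

2480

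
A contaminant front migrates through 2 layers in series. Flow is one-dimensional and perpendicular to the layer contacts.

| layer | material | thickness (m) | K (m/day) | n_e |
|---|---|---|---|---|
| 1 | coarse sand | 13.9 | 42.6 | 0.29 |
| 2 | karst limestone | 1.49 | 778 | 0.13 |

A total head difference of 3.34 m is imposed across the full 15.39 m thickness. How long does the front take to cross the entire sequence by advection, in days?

With flow normal to the layers, continuity requires the same specific discharge q through every layer.
Σ(b_i/K_i) = 13.9/42.6 + 1.49/778 = 0.3282 d.
q = Δh / Σ(b_i/K_i) = 3.34 / 0.3282 = 10.18 m/day.
In each layer the seepage velocity is v_i = q/n_i, so the layer transit time is t_i = b_i·n_i / q:
  layer 1 (coarse sand): t_1 = 13.9 × 0.29 / 10.18 = 0.3961 d
  layer 2 (karst limestone): t_2 = 1.49 × 0.13 / 10.18 = 0.01903 d
Total t = Σ t_i = 0.4151 days.

0.415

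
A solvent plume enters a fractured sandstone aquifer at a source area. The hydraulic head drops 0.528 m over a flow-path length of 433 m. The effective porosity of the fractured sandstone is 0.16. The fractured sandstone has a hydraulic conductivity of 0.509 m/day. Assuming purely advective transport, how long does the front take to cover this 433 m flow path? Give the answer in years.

Hydraulic gradient i = Δh / L = 0.528 / 433 = 0.001219.
Darcy flux q = K · i = 0.5090 × 0.001219 = 0.0006207 m/day.
Seepage velocity v = q / n_e = 0.0006207 / 0.16 = 0.003879 m/day.
Travel time t = L / v = 433 / 0.003879 = 1.116e+05 days = 305.6 years.

306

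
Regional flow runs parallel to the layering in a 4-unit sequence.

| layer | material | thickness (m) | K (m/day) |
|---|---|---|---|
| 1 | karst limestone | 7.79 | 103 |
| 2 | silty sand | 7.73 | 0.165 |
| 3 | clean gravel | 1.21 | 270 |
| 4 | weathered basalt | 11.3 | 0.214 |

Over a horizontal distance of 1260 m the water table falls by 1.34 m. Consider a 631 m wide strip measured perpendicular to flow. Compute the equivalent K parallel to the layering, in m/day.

40.4

Flow is parallel to layering, so each bed carries its own Darcy discharge and the transmissivities add.
Σ(K_i·b_i) = 103×7.79 + 0.165×7.73 + 270×1.21 + 0.214×11.3 = 1133 m²/day.
Total thickness b = 28.03 m, so K_eq = Σ(K_i·b_i)/b = 40.41 m/day.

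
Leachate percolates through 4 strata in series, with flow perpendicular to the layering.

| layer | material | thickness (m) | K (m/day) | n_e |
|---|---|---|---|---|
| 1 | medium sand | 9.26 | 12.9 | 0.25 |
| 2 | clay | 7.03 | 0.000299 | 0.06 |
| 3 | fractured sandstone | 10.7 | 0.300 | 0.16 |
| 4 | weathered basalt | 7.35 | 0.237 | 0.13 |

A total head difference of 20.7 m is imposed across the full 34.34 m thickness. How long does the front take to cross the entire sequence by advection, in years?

With flow normal to the layers, continuity requires the same specific discharge q through every layer.
Σ(b_i/K_i) = 9.26/12.9 + 7.03/0.000299 + 10.7/0.300 + 7.35/0.237 = 23579 d.
q = Δh / Σ(b_i/K_i) = 20.7 / 23579 = 0.0008779 m/day.
In each layer the seepage velocity is v_i = q/n_i, so the layer transit time is t_i = b_i·n_i / q:
  layer 1 (medium sand): t_1 = 9.26 × 0.25 / 0.0008779 = 2637 d
  layer 2 (clay): t_2 = 7.03 × 0.06 / 0.0008779 = 480.5 d
  layer 3 (fractured sandstone): t_3 = 10.7 × 0.16 / 0.0008779 = 1950 d
  layer 4 (weathered basalt): t_4 = 7.35 × 0.13 / 0.0008779 = 1088 d
Total t = Σ t_i = 6156 days = 16.85 years.

16.9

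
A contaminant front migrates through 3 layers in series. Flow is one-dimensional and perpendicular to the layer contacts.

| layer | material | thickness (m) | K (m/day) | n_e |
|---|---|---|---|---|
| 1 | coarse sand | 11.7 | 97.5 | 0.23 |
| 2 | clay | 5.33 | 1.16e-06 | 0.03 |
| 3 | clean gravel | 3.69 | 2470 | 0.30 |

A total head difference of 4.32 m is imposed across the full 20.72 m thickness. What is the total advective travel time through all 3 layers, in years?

11500

With flow normal to the layers, continuity requires the same specific discharge q through every layer.
Σ(b_i/K_i) = 11.7/97.5 + 5.33/1.16e-06 + 3.69/2470 = 4.595e+06 d.
q = Δh / Σ(b_i/K_i) = 4.32 / 4.595e+06 = 9.402e-07 m/day.
In each layer the seepage velocity is v_i = q/n_i, so the layer transit time is t_i = b_i·n_i / q:
  layer 1 (coarse sand): t_1 = 11.7 × 0.23 / 9.402e-07 = 2.862e+06 d
  layer 2 (clay): t_2 = 5.33 × 0.03 / 9.402e-07 = 1.701e+05 d
  layer 3 (clean gravel): t_3 = 3.69 × 0.30 / 9.402e-07 = 1.177e+06 d
Total t = Σ t_i = 4.210e+06 days = 11526 years.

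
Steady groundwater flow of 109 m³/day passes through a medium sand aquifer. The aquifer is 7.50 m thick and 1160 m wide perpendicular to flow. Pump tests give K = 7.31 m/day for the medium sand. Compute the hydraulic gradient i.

0.00171

Cross-sectional area A = 1160 × 7.50 = 8700 m².
From Q = K·A·i, i = Q / (K·A) = 109 / (7.310 × 8700) = 0.001714.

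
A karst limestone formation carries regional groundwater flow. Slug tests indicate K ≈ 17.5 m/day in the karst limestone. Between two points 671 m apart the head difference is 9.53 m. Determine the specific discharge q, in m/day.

0.249

Hydraulic gradient i = Δh / L = 9.53 / 671 = 0.01420.
Specific discharge q = K · i = 17.50 × 0.01420 = 0.2485 m/day.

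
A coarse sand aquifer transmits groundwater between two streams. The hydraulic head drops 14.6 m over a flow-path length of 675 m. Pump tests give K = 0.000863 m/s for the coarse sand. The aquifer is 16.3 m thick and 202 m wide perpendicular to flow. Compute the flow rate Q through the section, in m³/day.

5310

Convert K: 0.000863 m/s × 86400 = 74.56 m/day.
Cross-sectional area A = 202 × 16.3 = 3293 m².
Hydraulic gradient i = Δh / L = 14.6 / 675 = 0.02163.
Darcy's law: Q = K · A · i = 74.56 × 3293 × 0.02163 = 5310 m³/day.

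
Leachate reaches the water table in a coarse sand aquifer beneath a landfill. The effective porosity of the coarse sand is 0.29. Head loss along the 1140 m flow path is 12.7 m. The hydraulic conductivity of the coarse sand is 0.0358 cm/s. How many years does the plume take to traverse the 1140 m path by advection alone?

2.63

Convert K: 0.0358 cm/s × 864 = 30.93 m/day.
Hydraulic gradient i = Δh / L = 12.7 / 1140 = 0.01114.
Darcy flux q = K · i = 30.93 × 0.01114 = 0.3446 m/day.
Seepage velocity v = q / n_e = 0.3446 / 0.29 = 1.188 m/day.
Travel time t = L / v = 1140 / 1.188 = 959.4 days = 2.627 years.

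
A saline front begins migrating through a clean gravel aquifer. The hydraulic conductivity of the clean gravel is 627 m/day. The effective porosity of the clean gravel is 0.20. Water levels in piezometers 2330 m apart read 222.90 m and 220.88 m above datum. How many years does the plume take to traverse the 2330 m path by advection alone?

Hydraulic gradient i = (222.90 − 220.88) / 2330 = 2.02 / 2330 = 0.0008670.
Darcy flux q = K · i = 627.0 × 0.0008670 = 0.5436 m/day.
Seepage velocity v = q / n_e = 0.5436 / 0.20 = 2.718 m/day.
Travel time t = L / v = 2330 / 2.718 = 857.3 days = 2.347 years.

2.35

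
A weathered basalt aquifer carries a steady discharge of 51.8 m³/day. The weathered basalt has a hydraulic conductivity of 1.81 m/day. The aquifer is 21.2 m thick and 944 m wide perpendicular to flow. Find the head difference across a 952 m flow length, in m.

Cross-sectional area A = 944 × 21.2 = 20013 m².
From Q = K·A·i, i = Q / (K·A) = 51.8 / (1.810 × 20013) = 0.001430.
Head loss Δh = i · L = 0.001430 × 952 = 1.361 m.

1.36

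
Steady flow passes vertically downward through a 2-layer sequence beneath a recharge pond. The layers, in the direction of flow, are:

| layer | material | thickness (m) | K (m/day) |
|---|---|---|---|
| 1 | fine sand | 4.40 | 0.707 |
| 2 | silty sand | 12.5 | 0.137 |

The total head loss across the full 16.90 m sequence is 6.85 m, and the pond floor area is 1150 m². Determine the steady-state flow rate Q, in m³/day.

80.8

Flow is perpendicular to layering, so the layers act in series and the equivalent K is the thickness-weighted harmonic mean.
Total thickness L = 4.40 + 12.5 = 16.90 m.
Σ(b_i/K_i) = 4.40/0.707 + 12.5/0.137 = 97.46 d.
K_eq = L / Σ(b_i/K_i) = 16.90 / 97.46 = 0.1734 m/day.
Q = K_eq · A · (Δh/L) = 0.1734 × 1150 × (6.85/16.90) = 80.82 m³/day.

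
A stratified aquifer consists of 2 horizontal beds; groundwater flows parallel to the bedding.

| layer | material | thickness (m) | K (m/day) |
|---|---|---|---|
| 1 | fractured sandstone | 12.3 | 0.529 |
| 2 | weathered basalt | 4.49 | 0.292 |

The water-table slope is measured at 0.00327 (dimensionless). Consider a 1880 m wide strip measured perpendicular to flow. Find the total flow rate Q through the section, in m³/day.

Flow is parallel to layering, so each bed carries its own Darcy discharge and the transmissivities add.
Σ(K_i·b_i) = 0.529×12.3 + 0.292×4.49 = 7.818 m²/day.
Hydraulic gradient i = 0.00327.
Q = Σ(K_i·b_i) · W · i = 7.818 × 1880 × 0.003270 = 48.06 m³/day.

48.1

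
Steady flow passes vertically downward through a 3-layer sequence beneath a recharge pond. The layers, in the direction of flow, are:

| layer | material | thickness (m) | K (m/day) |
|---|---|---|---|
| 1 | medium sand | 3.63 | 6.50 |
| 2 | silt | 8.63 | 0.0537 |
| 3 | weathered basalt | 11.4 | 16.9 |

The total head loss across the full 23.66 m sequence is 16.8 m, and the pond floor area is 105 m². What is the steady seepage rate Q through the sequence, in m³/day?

Flow is perpendicular to layering, so the layers act in series and the equivalent K is the thickness-weighted harmonic mean.
Total thickness L = 3.63 + 8.63 + 11.4 = 23.66 m.
Σ(b_i/K_i) = 3.63/6.50 + 8.63/0.0537 + 11.4/16.9 = 161.9 d.
K_eq = L / Σ(b_i/K_i) = 23.66 / 161.9 = 0.1461 m/day.
Q = K_eq · A · (Δh/L) = 0.1461 × 105 × (16.8/23.66) = 10.89 m³/day.

10.9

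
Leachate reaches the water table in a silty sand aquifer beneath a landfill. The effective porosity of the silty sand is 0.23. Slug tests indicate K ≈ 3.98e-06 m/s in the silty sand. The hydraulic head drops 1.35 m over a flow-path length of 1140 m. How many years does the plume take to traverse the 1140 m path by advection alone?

Convert K: 3.98e-06 m/s × 86400 = 0.3439 m/day.
Hydraulic gradient i = Δh / L = 1.35 / 1140 = 0.001184.
Darcy flux q = K · i = 0.3439 × 0.001184 = 0.0004072 m/day.
Seepage velocity v = q / n_e = 0.0004072 / 0.23 = 0.001771 m/day.
Travel time t = L / v = 1140 / 0.001771 = 6.439e+05 days = 1763 years.

1760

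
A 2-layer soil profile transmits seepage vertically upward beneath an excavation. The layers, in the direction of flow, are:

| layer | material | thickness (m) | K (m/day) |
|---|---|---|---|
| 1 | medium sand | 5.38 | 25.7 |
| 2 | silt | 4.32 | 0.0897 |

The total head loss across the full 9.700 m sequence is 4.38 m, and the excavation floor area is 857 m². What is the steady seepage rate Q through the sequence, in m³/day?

77.6

Flow is perpendicular to layering, so the layers act in series and the equivalent K is the thickness-weighted harmonic mean.
Total thickness L = 5.38 + 4.32 = 9.700 m.
Σ(b_i/K_i) = 5.38/25.7 + 4.32/0.0897 = 48.37 d.
K_eq = L / Σ(b_i/K_i) = 9.700 / 48.37 = 0.2005 m/day.
Q = K_eq · A · (Δh/L) = 0.2005 × 857 × (4.38/9.700) = 77.60 m³/day.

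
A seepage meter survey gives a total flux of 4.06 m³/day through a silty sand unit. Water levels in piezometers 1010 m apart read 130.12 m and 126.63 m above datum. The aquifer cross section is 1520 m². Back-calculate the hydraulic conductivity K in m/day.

0.773

Hydraulic gradient i = (130.12 − 126.63) / 1010 = 3.49 / 1010 = 0.003455.
From Q = K·A·i, K = Q / (A·i) = 4.06 / (1520 × 0.003455) = 0.7730 m/day.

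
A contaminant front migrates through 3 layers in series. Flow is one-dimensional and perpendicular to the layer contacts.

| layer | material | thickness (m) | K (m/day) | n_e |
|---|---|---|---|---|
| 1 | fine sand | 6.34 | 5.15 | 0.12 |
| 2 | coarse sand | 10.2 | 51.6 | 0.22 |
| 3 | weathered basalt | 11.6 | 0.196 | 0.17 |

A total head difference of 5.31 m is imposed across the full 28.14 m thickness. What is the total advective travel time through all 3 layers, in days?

With flow normal to the layers, continuity requires the same specific discharge q through every layer.
Σ(b_i/K_i) = 6.34/5.15 + 10.2/51.6 + 11.6/0.196 = 60.61 d.
q = Δh / Σ(b_i/K_i) = 5.31 / 60.61 = 0.08761 m/day.
In each layer the seepage velocity is v_i = q/n_i, so the layer transit time is t_i = b_i·n_i / q:
  layer 1 (fine sand): t_1 = 6.34 × 0.12 / 0.08761 = 8.684 d
  layer 2 (coarse sand): t_2 = 10.2 × 0.22 / 0.08761 = 25.61 d
  layer 3 (weathered basalt): t_3 = 11.6 × 0.17 / 0.08761 = 22.51 d
Total t = Σ t_i = 56.81 days.

56.8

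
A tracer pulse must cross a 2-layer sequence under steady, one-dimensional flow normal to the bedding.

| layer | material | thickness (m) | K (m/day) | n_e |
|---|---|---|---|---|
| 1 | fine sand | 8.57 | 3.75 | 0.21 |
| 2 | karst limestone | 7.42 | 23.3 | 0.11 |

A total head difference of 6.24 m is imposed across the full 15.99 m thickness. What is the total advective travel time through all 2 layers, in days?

1.09

With flow normal to the layers, continuity requires the same specific discharge q through every layer.
Σ(b_i/K_i) = 8.57/3.75 + 7.42/23.3 = 2.604 d.
q = Δh / Σ(b_i/K_i) = 6.24 / 2.604 = 2.397 m/day.
In each layer the seepage velocity is v_i = q/n_i, so the layer transit time is t_i = b_i·n_i / q:
  layer 1 (fine sand): t_1 = 8.57 × 0.21 / 2.397 = 0.7510 d
  layer 2 (karst limestone): t_2 = 7.42 × 0.11 / 2.397 = 0.3406 d
Total t = Σ t_i = 1.092 days.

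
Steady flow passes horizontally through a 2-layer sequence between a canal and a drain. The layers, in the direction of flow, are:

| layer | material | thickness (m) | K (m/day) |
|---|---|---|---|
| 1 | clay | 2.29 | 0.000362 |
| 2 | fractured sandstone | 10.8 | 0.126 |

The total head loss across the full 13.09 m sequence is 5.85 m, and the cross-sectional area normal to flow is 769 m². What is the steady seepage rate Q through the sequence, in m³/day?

Flow is perpendicular to layering, so the layers act in series and the equivalent K is the thickness-weighted harmonic mean.
Total thickness L = 2.29 + 10.8 = 13.09 m.
Σ(b_i/K_i) = 2.29/0.000362 + 10.8/0.126 = 6412 d.
K_eq = L / Σ(b_i/K_i) = 13.09 / 6412 = 0.002042 m/day.
Q = K_eq · A · (Δh/L) = 0.002042 × 769 × (5.85/13.09) = 0.7016 m³/day.

0.702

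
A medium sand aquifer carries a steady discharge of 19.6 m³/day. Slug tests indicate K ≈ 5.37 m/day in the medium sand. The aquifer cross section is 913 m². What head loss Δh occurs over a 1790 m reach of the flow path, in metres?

7.16

From Q = K·A·i, i = Q / (K·A) = 19.6 / (5.370 × 913.0) = 0.003998.
Head loss Δh = i · L = 0.003998 × 1790 = 7.156 m.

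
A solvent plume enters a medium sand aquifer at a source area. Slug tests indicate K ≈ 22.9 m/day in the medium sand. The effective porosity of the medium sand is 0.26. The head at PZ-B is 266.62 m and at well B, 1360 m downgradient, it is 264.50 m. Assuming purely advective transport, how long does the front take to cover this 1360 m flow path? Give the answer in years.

27.1

Hydraulic gradient i = (266.62 − 264.50) / 1360 = 2.12 / 1360 = 0.001559.
Darcy flux q = K · i = 22.90 × 0.001559 = 0.03570 m/day.
Seepage velocity v = q / n_e = 0.03570 / 0.26 = 0.1373 m/day.
Travel time t = L / v = 1360 / 0.1373 = 9906 days = 27.12 years.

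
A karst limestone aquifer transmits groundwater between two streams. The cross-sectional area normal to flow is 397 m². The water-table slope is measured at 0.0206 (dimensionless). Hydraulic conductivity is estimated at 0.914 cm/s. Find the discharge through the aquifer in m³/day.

Convert K: 0.914 cm/s × 864 = 789.7 m/day.
Hydraulic gradient i = 0.0206.
Darcy's law: Q = K · A · i = 789.7 × 397.0 × 0.02060 = 6458 m³/day.

6460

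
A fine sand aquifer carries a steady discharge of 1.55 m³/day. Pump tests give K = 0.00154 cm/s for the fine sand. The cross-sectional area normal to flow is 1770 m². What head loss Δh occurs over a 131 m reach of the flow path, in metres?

Convert K: 0.00154 cm/s × 864 = 1.331 m/day.
From Q = K·A·i, i = Q / (K·A) = 1.55 / (1.331 × 1770) = 0.0006581.
Head loss Δh = i · L = 0.0006581 × 131 = 0.08622 m.

0.0862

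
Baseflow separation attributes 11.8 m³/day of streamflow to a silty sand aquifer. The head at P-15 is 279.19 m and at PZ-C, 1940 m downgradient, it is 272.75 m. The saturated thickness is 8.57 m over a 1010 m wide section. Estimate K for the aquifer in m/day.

Cross-sectional area A = 1010 × 8.57 = 8656 m².
Hydraulic gradient i = (279.19 − 272.75) / 1940 = 6.44 / 1940 = 0.003320.
From Q = K·A·i, K = Q / (A·i) = 11.8 / (8656 × 0.003320) = 0.4107 m/day.

0.411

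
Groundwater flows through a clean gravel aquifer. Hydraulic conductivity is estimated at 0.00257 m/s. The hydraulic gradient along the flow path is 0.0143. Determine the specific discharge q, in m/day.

Convert K: 0.00257 m/s × 86400 = 222.0 m/day.
Hydraulic gradient i = 0.0143.
Specific discharge q = K · i = 222.0 × 0.01430 = 3.175 m/day.

3.18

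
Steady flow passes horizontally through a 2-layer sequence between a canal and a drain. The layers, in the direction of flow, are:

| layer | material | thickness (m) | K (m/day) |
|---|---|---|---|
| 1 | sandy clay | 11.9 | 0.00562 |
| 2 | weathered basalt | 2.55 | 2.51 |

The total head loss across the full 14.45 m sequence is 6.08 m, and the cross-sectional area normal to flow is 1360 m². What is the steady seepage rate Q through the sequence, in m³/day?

3.90

Flow is perpendicular to layering, so the layers act in series and the equivalent K is the thickness-weighted harmonic mean.
Total thickness L = 11.9 + 2.55 = 14.45 m.
Σ(b_i/K_i) = 11.9/0.00562 + 2.55/2.51 = 2118 d.
K_eq = L / Σ(b_i/K_i) = 14.45 / 2118 = 0.006821 m/day.
Q = K_eq · A · (Δh/L) = 0.006821 × 1360 × (6.08/14.45) = 3.903 m³/day.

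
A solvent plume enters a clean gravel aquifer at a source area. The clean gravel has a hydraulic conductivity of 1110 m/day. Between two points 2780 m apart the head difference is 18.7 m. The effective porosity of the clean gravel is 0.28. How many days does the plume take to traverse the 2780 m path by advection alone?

104

Hydraulic gradient i = Δh / L = 18.7 / 2780 = 0.006727.
Darcy flux q = K · i = 1110 × 0.006727 = 7.467 m/day.
Seepage velocity v = q / n_e = 7.467 / 0.28 = 26.67 m/day.
Travel time t = L / v = 2780 / 26.67 = 104.3 days.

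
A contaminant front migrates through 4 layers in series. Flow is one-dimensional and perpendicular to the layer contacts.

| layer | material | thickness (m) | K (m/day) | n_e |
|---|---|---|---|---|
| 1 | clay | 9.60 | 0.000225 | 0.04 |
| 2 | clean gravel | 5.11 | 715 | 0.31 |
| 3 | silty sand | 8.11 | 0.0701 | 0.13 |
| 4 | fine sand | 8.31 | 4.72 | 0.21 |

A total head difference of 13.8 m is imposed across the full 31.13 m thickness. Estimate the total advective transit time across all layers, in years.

With flow normal to the layers, continuity requires the same specific discharge q through every layer.
Σ(b_i/K_i) = 9.60/0.000225 + 5.11/715 + 8.11/0.0701 + 8.31/4.72 = 42784 d.
q = Δh / Σ(b_i/K_i) = 13.8 / 42784 = 0.0003225 m/day.
In each layer the seepage velocity is v_i = q/n_i, so the layer transit time is t_i = b_i·n_i / q:
  layer 1 (clay): t_1 = 9.60 × 0.04 / 0.0003225 = 1191 d
  layer 2 (clean gravel): t_2 = 5.11 × 0.31 / 0.0003225 = 4911 d
  layer 3 (silty sand): t_3 = 8.11 × 0.13 / 0.0003225 = 3269 d
  layer 4 (fine sand): t_4 = 8.31 × 0.21 / 0.0003225 = 5410 d
Total t = Σ t_i = 14781 days = 40.47 years.

40.5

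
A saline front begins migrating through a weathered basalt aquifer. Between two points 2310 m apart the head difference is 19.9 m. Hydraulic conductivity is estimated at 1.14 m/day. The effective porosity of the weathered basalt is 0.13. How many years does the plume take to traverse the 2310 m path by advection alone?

Hydraulic gradient i = Δh / L = 19.9 / 2310 = 0.008615.
Darcy flux q = K · i = 1.140 × 0.008615 = 0.009821 m/day.
Seepage velocity v = q / n_e = 0.009821 / 0.13 = 0.07554 m/day.
Travel time t = L / v = 2310 / 0.07554 = 30578 days = 83.72 years.

83.7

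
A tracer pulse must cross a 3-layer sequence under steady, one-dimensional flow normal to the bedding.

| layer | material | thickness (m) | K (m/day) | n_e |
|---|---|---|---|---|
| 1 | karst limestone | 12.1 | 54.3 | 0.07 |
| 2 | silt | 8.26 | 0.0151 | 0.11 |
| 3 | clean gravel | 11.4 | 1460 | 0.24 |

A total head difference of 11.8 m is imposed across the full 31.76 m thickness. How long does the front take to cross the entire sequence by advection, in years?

With flow normal to the layers, continuity requires the same specific discharge q through every layer.
Σ(b_i/K_i) = 12.1/54.3 + 8.26/0.0151 + 11.4/1460 = 547.3 d.
q = Δh / Σ(b_i/K_i) = 11.8 / 547.3 = 0.02156 m/day.
In each layer the seepage velocity is v_i = q/n_i, so the layer transit time is t_i = b_i·n_i / q:
  layer 1 (karst limestone): t_1 = 12.1 × 0.07 / 0.02156 = 39.28 d
  layer 2 (silt): t_2 = 8.26 × 0.11 / 0.02156 = 42.14 d
  layer 3 (clean gravel): t_3 = 11.4 × 0.24 / 0.02156 = 126.9 d
Total t = Σ t_i = 208.3 days = 0.5703 years.

0.570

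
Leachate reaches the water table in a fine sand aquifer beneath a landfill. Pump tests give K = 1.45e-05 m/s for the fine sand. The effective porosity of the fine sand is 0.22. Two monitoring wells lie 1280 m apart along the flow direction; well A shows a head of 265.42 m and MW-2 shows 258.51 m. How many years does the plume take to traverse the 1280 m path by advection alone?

Convert K: 1.45e-05 m/s × 86400 = 1.253 m/day.
Hydraulic gradient i = (265.42 − 258.51) / 1280 = 6.91 / 1280 = 0.005398.
Darcy flux q = K · i = 1.253 × 0.005398 = 0.006763 m/day.
Seepage velocity v = q / n_e = 0.006763 / 0.22 = 0.03074 m/day.
Travel time t = L / v = 1280 / 0.03074 = 41637 days = 114.0 years.

114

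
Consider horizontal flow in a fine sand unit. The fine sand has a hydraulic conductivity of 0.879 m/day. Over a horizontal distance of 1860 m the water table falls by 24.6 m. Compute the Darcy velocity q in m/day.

Hydraulic gradient i = Δh / L = 24.6 / 1860 = 0.01323.
Specific discharge q = K · i = 0.8790 × 0.01323 = 0.01163 m/day.

0.0116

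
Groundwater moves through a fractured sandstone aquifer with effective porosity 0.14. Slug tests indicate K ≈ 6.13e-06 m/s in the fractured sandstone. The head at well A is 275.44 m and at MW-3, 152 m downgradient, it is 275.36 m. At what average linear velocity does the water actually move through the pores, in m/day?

Convert K: 6.13e-06 m/s × 86400 = 0.5296 m/day.
Hydraulic gradient i = (275.44 − 275.36) / 152 = 0.08 / 152 = 0.0005263.
Darcy flux q = K · i = 0.5296 × 0.0005263 = 0.0002788 m/day.
Seepage velocity v = q / n_e = 0.0002788 / 0.14 = 0.001991 m/day.

0.00199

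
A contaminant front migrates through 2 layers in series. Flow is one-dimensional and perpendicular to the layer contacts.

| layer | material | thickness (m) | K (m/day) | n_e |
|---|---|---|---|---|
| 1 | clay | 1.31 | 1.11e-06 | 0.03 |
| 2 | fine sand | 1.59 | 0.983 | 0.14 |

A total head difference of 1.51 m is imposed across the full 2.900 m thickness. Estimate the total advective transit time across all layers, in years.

560

With flow normal to the layers, continuity requires the same specific discharge q through every layer.
Σ(b_i/K_i) = 1.31/1.11e-06 + 1.59/0.983 = 1.180e+06 d.
q = Δh / Σ(b_i/K_i) = 1.51 / 1.180e+06 = 1.279e-06 m/day.
In each layer the seepage velocity is v_i = q/n_i, so the layer transit time is t_i = b_i·n_i / q:
  layer 1 (clay): t_1 = 1.31 × 0.03 / 1.279e-06 = 30716 d
  layer 2 (fine sand): t_2 = 1.59 × 0.14 / 1.279e-06 = 1.740e+05 d
Total t = Σ t_i = 2.047e+05 days = 560.4 years.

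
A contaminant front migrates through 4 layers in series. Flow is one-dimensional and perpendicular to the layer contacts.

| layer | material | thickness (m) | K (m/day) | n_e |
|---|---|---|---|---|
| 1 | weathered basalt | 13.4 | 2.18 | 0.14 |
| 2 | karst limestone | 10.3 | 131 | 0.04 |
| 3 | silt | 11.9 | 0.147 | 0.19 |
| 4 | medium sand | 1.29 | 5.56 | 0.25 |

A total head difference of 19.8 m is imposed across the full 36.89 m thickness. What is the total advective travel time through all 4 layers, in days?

21.5

With flow normal to the layers, continuity requires the same specific discharge q through every layer.
Σ(b_i/K_i) = 13.4/2.18 + 10.3/131 + 11.9/0.147 + 1.29/5.56 = 87.41 d.
q = Δh / Σ(b_i/K_i) = 19.8 / 87.41 = 0.2265 m/day.
In each layer the seepage velocity is v_i = q/n_i, so the layer transit time is t_i = b_i·n_i / q:
  layer 1 (weathered basalt): t_1 = 13.4 × 0.14 / 0.2265 = 8.282 d
  layer 2 (karst limestone): t_2 = 10.3 × 0.04 / 0.2265 = 1.819 d
  layer 3 (silt): t_3 = 11.9 × 0.19 / 0.2265 = 9.981 d
  layer 4 (medium sand): t_4 = 1.29 × 0.25 / 0.2265 = 1.424 d
Total t = Σ t_i = 21.51 days.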